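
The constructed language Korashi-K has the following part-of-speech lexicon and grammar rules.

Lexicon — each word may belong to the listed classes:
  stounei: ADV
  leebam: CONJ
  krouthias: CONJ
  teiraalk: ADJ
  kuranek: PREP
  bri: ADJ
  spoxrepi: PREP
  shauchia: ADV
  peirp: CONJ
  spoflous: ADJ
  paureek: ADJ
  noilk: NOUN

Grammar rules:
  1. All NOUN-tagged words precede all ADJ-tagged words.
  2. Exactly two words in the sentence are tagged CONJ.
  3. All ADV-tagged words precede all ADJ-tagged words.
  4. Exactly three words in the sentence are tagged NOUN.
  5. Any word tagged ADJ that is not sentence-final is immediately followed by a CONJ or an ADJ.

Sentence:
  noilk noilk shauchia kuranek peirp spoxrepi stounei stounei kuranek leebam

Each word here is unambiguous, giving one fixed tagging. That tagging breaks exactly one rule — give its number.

Fixed tagging: NOUN NOUN ADV PREP CONJ PREP ADV ADV PREP CONJ.
Checking each rule: R1 holds, R2 holds, R3 holds, R4 violated, R5 holds.
Only rule 4 fails.

4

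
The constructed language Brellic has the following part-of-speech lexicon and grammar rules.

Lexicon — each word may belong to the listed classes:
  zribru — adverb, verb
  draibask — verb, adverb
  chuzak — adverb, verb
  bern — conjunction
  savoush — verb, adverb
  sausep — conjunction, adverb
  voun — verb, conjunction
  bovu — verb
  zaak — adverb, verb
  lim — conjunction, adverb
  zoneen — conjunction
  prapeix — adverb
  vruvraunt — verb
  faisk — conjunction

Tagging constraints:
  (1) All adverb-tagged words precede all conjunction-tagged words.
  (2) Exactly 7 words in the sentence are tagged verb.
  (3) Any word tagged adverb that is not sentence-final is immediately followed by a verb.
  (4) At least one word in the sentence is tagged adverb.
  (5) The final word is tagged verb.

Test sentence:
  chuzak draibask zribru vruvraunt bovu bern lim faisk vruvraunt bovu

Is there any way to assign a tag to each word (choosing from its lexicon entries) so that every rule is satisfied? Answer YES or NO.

Candidates per position — 1:chuzak {adverb,verb}; 2:draibask {verb,adverb}; 3:zribru {adverb,verb}; 4:vruvraunt {verb}; 5:bovu {verb}; 6:bern {conjunction}; 7:lim {conjunction,adverb}; 8:faisk {conjunction}; 9:vruvraunt {verb}; 10:bovu {verb}.
Every candidate sequence violates at least one rule; no consistent tagging exists.

NO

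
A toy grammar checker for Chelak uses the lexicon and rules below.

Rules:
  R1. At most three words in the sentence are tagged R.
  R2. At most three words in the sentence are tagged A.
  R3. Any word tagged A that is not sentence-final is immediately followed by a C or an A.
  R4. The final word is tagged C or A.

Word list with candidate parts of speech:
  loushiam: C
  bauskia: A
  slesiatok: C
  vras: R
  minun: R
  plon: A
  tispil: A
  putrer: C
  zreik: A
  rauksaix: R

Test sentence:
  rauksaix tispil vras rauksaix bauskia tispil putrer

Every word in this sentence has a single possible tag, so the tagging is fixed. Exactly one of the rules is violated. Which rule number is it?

3

Fixed tagging: R A R R A A C.
Checking each rule: R1 holds, R2 holds, R3 violated, R4 holds.
Only rule 3 fails.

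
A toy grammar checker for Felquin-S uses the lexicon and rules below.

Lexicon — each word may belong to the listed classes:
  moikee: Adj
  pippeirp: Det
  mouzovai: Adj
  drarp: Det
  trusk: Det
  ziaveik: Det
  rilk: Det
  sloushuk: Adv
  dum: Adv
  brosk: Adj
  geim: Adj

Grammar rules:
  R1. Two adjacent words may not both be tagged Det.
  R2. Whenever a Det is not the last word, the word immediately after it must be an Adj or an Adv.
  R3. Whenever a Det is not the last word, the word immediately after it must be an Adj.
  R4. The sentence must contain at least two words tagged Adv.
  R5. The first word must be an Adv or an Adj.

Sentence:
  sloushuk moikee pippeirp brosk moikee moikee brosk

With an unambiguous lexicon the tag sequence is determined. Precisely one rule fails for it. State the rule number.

Fixed tagging: Adv Adj Det Adj Adj Adj Adj.
Rule check: R1 ok, R2 ok, R3 ok, R4 fails, R5 ok.
Only rule 4 fails.

4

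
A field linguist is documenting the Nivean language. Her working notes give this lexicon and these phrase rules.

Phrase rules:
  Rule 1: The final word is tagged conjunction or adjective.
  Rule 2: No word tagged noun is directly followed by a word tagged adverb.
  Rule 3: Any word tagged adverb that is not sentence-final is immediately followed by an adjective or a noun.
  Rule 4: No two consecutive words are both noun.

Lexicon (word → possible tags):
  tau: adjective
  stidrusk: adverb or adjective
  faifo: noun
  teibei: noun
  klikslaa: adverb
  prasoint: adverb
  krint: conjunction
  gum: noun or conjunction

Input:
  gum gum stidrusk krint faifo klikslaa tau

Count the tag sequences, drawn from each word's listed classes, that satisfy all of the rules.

Candidates per position — 1:gum {noun,conjunction}; 2:gum {noun,conjunction}; 3:stidrusk {adverb,adjective}; 4:krint {conjunction}; 5:faifo {noun}; 6:klikslaa {adverb}; 7:tau {adjective}.
There are 8 candidate sequences in total.
Rule 2 cannot be satisfied by any choice of tags from the lexicon.
So there is no consistent tagging.
Count = 0.

0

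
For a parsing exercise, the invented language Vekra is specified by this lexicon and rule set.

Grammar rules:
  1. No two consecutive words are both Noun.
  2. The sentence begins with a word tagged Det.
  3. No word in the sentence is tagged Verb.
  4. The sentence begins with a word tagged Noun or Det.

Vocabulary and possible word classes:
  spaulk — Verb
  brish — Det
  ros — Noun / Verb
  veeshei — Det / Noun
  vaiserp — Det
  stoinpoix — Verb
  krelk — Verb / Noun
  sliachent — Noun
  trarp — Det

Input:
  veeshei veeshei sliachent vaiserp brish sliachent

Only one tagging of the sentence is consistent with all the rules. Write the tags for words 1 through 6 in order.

Det Det Noun Det Det Noun

Candidates per position — 1:veeshei {Det,Noun}; 2:veeshei {Det,Noun}; 3:sliachent {Noun}; 4:vaiserp {Det}; 5:brish {Det}; 6:sliachent {Noun}.
If word 1 were Noun, no tagging could satisfy rule 2; so word 1 is Det.
If word 2 were Noun, no tagging could satisfy rule 1; so word 2 is Det.
The unique satisfying tagging is: Det Det Noun Det Det Noun.
Rule-by-rule: rule 1 ok; rule 2 ok; rule 3 ok; rule 4 ok.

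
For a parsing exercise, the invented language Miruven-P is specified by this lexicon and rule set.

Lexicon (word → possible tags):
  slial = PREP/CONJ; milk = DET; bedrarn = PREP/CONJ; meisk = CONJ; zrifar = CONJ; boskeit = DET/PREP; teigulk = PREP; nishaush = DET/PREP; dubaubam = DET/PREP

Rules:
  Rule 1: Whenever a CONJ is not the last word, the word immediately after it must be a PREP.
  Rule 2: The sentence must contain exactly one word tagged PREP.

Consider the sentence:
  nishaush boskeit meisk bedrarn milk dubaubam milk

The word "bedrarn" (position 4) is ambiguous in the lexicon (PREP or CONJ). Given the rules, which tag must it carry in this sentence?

Candidates per position — 1:nishaush {DET,PREP}; 2:boskeit {DET,PREP}; 3:meisk {CONJ}; 4:bedrarn {PREP,CONJ}; 5:milk {DET}; 6:dubaubam {DET,PREP}; 7:milk {DET}.
Position 4: tagging it CONJ would leave rule 1 unsatisfiable, so it must be PREP.
Position 6: tagging it PREP would leave rule 2 unsatisfiable, so it must be DET.
Position 1: tagging it PREP would leave rule 2 unsatisfiable, so it must be DET.
Position 2: tagging it PREP would leave rule 2 unsatisfiable, so it must be DET.
The unique satisfying tagging is: DET DET CONJ PREP DET DET DET.
Rule-by-rule: rule 1 ok; rule 2 ok.

PREP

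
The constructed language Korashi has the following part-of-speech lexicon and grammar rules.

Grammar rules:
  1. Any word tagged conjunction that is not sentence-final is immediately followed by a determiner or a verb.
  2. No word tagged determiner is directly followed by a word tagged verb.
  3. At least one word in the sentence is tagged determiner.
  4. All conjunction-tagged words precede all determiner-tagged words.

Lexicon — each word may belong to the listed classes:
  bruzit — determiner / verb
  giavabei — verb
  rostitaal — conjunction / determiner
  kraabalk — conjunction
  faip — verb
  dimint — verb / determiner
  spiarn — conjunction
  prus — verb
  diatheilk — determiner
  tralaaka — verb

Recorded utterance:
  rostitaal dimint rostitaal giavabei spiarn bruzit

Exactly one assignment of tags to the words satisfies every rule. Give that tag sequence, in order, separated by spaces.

Candidates per position — 1:rostitaal {conjunction,determiner}; 2:dimint {verb,determiner}; 3:rostitaal {conjunction,determiner}; 4:giavabei {verb}; 5:spiarn {conjunction}; 6:bruzit {determiner,verb}.
If word 1 were determiner, no tagging could satisfy rule 4; so word 1 is conjunction.
If word 2 were determiner, no tagging could satisfy rule 4; so word 2 is verb.
If word 3 were determiner, no tagging could satisfy rule 2; so word 3 is conjunction.
If word 6 were verb, no tagging could satisfy rule 3; so word 6 is determiner.
The only consistent sequence is: conjunction verb conjunction verb conjunction determiner.
Verifying each rule — rule 1 holds; rule 2 holds; rule 3 holds; rule 4 holds.

conjunction verb conjunction verb conjunction determiner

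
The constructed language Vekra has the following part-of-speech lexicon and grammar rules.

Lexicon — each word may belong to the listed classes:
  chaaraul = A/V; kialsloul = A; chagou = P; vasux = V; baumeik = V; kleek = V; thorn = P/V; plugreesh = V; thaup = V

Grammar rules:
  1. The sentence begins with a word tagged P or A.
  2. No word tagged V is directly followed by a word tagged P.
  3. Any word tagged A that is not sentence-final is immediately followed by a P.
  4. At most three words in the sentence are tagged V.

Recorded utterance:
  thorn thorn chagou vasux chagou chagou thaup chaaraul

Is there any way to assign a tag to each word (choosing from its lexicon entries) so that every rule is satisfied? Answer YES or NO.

NO

Candidates per position — 1:thorn {P,V}; 2:thorn {P,V}; 3:chagou {P}; 4:vasux {V}; 5:chagou {P}; 6:chagou {P}; 7:thaup {V}; 8:chaaraul {A,V}.
Rule 2 cannot be satisfied by any choice of tags from the lexicon.
So there is no consistent tagging.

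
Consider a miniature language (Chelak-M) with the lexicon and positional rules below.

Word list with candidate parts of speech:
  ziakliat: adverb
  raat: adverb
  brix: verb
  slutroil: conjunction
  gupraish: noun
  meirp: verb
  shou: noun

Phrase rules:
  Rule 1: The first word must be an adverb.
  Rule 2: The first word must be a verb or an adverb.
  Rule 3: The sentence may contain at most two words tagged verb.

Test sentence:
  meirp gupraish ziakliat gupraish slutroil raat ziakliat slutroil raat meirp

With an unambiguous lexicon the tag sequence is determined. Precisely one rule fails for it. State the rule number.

1

Fixed tagging: verb noun adverb noun conjunction adverb adverb conjunction adverb verb.
Checking each rule: R1 violated, R2 holds, R3 holds.
Only rule 1 fails.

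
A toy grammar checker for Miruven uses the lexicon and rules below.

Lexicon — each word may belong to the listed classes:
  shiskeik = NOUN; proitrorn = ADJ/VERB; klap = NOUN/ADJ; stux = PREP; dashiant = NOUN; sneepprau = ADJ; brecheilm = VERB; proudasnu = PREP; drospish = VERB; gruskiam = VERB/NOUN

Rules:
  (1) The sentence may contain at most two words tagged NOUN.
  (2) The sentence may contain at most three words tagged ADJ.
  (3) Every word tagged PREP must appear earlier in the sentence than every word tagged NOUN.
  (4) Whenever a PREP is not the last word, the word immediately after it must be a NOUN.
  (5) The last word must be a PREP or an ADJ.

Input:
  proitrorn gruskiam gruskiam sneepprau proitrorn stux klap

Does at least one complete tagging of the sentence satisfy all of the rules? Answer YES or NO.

NO

Candidates per position — 1:proitrorn {ADJ,VERB}; 2:gruskiam {VERB,NOUN}; 3:gruskiam {VERB,NOUN}; 4:sneepprau {ADJ}; 5:proitrorn {ADJ,VERB}; 6:stux {PREP}; 7:klap {NOUN,ADJ}.
Every candidate sequence violates at least one rule; no consistent tagging exists.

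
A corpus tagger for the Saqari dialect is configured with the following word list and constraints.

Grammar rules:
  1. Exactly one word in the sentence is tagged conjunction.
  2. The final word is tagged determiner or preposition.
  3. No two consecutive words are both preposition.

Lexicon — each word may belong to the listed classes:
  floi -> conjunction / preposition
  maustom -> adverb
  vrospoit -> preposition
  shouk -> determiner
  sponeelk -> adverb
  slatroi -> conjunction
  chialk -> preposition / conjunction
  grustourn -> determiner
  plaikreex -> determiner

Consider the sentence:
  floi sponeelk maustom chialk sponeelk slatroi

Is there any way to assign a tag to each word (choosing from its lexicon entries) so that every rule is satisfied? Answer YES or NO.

Candidates per position — 1:floi {conjunction,preposition}; 2:sponeelk {adverb}; 3:maustom {adverb}; 4:chialk {preposition,conjunction}; 5:sponeelk {adverb}; 6:slatroi {conjunction}.
Rule 2 cannot be satisfied by any choice of tags from the lexicon.
So there is no consistent tagging.

NO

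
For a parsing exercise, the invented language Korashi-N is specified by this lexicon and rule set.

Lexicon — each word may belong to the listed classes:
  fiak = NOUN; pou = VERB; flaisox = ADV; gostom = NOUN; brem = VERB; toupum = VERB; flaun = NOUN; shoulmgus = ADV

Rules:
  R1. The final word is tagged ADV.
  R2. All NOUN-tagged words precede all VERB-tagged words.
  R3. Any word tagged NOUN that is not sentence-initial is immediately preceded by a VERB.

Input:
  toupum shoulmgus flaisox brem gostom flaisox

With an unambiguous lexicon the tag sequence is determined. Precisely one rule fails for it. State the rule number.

Fixed tagging: VERB ADV ADV VERB NOUN ADV.
Checking each rule: R1 ✓, R2 ✗, R3 ✓.
Only rule 2 fails.

2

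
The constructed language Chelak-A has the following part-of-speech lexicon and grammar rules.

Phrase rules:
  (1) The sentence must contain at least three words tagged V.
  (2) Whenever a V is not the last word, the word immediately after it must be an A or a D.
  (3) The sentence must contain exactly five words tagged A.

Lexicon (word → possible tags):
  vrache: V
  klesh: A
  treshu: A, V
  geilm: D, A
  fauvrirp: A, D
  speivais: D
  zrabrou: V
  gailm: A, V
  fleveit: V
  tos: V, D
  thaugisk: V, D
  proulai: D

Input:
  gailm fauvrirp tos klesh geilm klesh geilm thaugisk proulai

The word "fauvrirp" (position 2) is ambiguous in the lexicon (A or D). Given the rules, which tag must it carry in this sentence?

A

Candidates per position — 1:gailm {A,V}; 2:fauvrirp {A,D}; 3:tos {V,D}; 4:klesh {A}; 5:geilm {D,A}; 6:klesh {A}; 7:geilm {D,A}; 8:thaugisk {V,D}; 9:proulai {D}.
Position 1: tagging it A would leave rule 1 unsatisfiable, so it must be V.
Position 2: tagging it D would leave rule 3 unsatisfiable, so it must be A.
Position 3: tagging it D would leave rule 1 unsatisfiable, so it must be V.
Position 5: tagging it D would leave rule 3 unsatisfiable, so it must be A.
Position 7: tagging it D would leave rule 3 unsatisfiable, so it must be A.
Position 8: tagging it D would leave rule 1 unsatisfiable, so it must be V.
So the tagging must be: V A V A A A A V D.
Checking: rule 1 ok; rule 2 ok; rule 3 ok.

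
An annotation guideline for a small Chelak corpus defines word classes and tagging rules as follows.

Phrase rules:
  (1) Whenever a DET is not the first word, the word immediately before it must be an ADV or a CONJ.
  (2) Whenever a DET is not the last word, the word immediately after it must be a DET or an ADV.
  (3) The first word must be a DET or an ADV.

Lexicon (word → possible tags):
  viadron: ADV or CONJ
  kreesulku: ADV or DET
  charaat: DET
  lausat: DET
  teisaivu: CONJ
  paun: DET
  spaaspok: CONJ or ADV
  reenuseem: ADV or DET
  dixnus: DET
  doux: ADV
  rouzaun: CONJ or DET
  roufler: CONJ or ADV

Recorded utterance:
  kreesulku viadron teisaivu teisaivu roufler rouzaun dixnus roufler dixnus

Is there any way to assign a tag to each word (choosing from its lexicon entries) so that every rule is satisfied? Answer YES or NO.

YES

Candidates per position — 1:kreesulku {ADV,DET}; 2:viadron {ADV,CONJ}; 3:teisaivu {CONJ}; 4:teisaivu {CONJ}; 5:roufler {CONJ,ADV}; 6:rouzaun {CONJ,DET}; 7:dixnus {DET}; 8:roufler {CONJ,ADV}; 9:dixnus {DET}.
One satisfying assignment: ADV ADV CONJ CONJ ADV CONJ DET ADV DET.
Rule-by-rule: rule 1 ✓; rule 2 ✓; rule 3 ✓.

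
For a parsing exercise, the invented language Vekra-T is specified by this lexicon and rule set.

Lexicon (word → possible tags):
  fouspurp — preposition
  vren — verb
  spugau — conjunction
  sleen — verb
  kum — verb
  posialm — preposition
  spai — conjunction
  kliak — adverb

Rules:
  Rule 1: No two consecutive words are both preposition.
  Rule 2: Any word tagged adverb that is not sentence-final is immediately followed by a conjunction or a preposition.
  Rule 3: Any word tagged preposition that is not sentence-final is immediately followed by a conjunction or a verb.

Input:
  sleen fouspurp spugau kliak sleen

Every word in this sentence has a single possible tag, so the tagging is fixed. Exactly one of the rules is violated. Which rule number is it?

Fixed tagging: verb preposition conjunction adverb verb.
Checking each rule: R1 ✓, R2 ✗, R3 ✓.
Only rule 2 fails.

2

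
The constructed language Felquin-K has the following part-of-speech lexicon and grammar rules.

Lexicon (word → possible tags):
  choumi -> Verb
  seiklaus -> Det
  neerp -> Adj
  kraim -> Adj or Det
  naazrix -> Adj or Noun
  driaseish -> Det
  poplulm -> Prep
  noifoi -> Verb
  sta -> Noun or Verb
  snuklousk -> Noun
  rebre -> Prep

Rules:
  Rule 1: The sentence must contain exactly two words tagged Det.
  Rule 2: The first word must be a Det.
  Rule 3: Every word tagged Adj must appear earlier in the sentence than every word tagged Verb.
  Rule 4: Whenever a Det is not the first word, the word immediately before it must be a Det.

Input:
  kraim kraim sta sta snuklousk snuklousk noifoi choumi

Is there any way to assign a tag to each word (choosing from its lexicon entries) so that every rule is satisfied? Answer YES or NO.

YES

Candidates per position — 1:kraim {Adj,Det}; 2:kraim {Adj,Det}; 3:sta {Noun,Verb}; 4:sta {Noun,Verb}; 5:snuklousk {Noun}; 6:snuklousk {Noun}; 7:noifoi {Verb}; 8:choumi {Verb}.
One satisfying assignment: Det Det Verb Verb Noun Noun Verb Verb.
Checking: rule 1 satisfied; rule 2 satisfied; rule 3 satisfied; rule 4 satisfied.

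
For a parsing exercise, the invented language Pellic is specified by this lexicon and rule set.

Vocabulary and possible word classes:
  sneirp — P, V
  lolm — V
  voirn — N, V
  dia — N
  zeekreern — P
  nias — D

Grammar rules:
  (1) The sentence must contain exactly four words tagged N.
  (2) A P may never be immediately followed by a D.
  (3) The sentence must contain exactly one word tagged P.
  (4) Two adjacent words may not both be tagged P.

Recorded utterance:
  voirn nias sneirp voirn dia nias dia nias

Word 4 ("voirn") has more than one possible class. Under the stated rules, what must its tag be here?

Candidates per position — 1:voirn {N,V}; 2:nias {D}; 3:sneirp {P,V}; 4:voirn {N,V}; 5:dia {N}; 6:nias {D}; 7:dia {N}; 8:nias {D}.
Word 1 cannot be V — rule 1 would then fail for every completion. It is N.
Word 3 cannot be V — rule 3 would then fail for every completion. It is P.
Word 4 cannot be V — rule 1 would then fail for every completion. It is N.
That leaves exactly one tagging: N D P N N D N D.
Verifying each rule — rule 1 ✓; rule 2 ✓; rule 3 ✓; rule 4 ✓.

N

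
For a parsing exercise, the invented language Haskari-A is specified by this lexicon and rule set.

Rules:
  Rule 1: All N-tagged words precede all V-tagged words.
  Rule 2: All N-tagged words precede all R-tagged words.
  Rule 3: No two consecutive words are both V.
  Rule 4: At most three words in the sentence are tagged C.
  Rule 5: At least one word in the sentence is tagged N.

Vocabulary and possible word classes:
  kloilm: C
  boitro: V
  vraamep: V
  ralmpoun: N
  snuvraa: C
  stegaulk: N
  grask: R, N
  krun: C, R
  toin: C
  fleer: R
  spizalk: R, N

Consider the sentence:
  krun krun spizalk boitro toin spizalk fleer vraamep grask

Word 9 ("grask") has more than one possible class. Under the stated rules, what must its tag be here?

R

Candidates per position — 1:krun {C,R}; 2:krun {C,R}; 3:spizalk {R,N}; 4:boitro {V}; 5:toin {C}; 6:spizalk {R,N}; 7:fleer {R}; 8:vraamep {V}; 9:grask {R,N}.
Word 6 cannot be N — rule 1 would then fail for every completion. It is R.
Word 9 cannot be N — rule 1 would then fail for every completion. It is R.
Word 3 cannot be R — rule 5 would then fail for every completion. It is N.
Word 1 cannot be R — rule 2 would then fail for every completion. It is C.
Word 2 cannot be R — rule 2 would then fail for every completion. It is C.
The unique satisfying tagging is: C C N V C R R V R.
Check: rule 1 holds; rule 2 holds; rule 3 holds; rule 4 holds; rule 5 holds.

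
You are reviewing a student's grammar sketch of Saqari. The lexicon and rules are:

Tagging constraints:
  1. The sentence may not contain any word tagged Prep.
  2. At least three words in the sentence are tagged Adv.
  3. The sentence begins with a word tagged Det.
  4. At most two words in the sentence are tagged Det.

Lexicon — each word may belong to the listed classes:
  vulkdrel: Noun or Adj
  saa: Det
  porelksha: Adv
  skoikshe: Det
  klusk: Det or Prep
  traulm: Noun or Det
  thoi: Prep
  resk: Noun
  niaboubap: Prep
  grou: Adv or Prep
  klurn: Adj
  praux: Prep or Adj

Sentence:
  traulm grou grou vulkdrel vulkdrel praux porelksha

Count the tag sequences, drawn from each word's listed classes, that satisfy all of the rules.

4

Candidates per position — 1:traulm {Noun,Det}; 2:grou {Adv,Prep}; 3:grou {Adv,Prep}; 4:vulkdrel {Noun,Adj}; 5:vulkdrel {Noun,Adj}; 6:praux {Prep,Adj}; 7:porelksha {Adv}.
There are 64 candidate sequences in total.
The sequences that satisfy every rule: Det Adv Adv Noun Noun Adj Adv; Det Adv Adv Noun Adj Adj Adv; Det Adv Adv Adj Noun Adj Adv; Det Adv Adv Adj Adj Adj Adv.
Count = 4.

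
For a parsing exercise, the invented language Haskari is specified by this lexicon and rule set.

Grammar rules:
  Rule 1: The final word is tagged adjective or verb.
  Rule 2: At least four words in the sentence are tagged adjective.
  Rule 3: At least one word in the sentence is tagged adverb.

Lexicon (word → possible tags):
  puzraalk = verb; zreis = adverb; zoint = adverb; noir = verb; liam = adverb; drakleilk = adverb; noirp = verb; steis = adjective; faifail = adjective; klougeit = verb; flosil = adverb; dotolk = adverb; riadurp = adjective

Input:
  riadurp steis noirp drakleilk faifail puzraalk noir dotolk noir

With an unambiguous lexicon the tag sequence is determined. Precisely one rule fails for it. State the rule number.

2

Fixed tagging: adjective adjective verb adverb adjective verb verb adverb verb.
Checking each rule: R1 holds, R2 violated, R3 holds.
Only rule 2 fails.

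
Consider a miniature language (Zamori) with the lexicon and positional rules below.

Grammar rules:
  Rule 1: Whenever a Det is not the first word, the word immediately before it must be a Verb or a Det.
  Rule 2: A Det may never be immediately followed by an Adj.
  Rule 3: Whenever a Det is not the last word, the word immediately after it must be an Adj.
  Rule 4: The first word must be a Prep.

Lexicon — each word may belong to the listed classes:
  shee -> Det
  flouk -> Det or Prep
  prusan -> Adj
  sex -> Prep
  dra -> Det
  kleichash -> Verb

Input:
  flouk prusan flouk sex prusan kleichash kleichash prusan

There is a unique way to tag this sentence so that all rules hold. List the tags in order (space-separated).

Candidates per position — 1:flouk {Det,Prep}; 2:prusan {Adj}; 3:flouk {Det,Prep}; 4:sex {Prep}; 5:prusan {Adj}; 6:kleichash {Verb}; 7:kleichash {Verb}; 8:prusan {Adj}.
Position 1: Det is ruled out by rule 2; that leaves Prep.
Position 3: Det is ruled out by rule 1; that leaves Prep.
The only consistent sequence is: Prep Adj Prep Prep Adj Verb Verb Adj.
Checking: rule 1 holds; rule 2 holds; rule 3 holds; rule 4 holds.

Prep Adj Prep Prep Adj Verb Verb Adj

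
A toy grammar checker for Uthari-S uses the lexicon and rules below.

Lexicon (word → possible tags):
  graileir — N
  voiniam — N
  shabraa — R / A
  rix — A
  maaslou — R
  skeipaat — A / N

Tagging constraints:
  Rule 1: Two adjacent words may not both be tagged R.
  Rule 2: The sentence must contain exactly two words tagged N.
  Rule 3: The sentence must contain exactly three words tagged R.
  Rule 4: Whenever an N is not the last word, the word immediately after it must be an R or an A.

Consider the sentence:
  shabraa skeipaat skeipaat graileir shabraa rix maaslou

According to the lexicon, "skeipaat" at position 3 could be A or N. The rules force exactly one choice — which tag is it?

Candidates per position — 1:shabraa {R,A}; 2:skeipaat {A,N}; 3:skeipaat {A,N}; 4:graileir {N}; 5:shabraa {R,A}; 6:rix {A}; 7:maaslou {R}.
If word 1 were A, no tagging could satisfy rule 3; so word 1 is R.
If word 3 were N, no tagging could satisfy rule 4; so word 3 is A.
If word 5 were A, no tagging could satisfy rule 3; so word 5 is R.
If word 2 were A, no tagging could satisfy rule 2; so word 2 is N.
So the tagging must be: R N A N R A R.
Checking: rule 1 ✓; rule 2 ✓; rule 3 ✓; rule 4 ✓.

A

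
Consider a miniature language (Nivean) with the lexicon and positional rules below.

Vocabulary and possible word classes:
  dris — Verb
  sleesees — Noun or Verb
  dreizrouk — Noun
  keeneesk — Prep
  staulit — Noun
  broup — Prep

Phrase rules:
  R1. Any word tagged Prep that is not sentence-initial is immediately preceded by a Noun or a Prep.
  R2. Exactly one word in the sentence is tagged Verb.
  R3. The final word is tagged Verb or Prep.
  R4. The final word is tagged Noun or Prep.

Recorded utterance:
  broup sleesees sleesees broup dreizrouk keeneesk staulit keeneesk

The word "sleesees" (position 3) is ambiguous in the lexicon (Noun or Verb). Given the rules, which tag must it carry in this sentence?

Noun

Candidates per position — 1:broup {Prep}; 2:sleesees {Noun,Verb}; 3:sleesees {Noun,Verb}; 4:broup {Prep}; 5:dreizrouk {Noun}; 6:keeneesk {Prep}; 7:staulit {Noun}; 8:keeneesk {Prep}.
Position 3: tagging it Verb would leave rule 1 unsatisfiable, so it must be Noun.
Position 2: tagging it Noun would leave rule 2 unsatisfiable, so it must be Verb.
So the tagging must be: Prep Verb Noun Prep Noun Prep Noun Prep.
Checking: rule 1 ✓; rule 2 ✓; rule 3 ✓; rule 4 ✓.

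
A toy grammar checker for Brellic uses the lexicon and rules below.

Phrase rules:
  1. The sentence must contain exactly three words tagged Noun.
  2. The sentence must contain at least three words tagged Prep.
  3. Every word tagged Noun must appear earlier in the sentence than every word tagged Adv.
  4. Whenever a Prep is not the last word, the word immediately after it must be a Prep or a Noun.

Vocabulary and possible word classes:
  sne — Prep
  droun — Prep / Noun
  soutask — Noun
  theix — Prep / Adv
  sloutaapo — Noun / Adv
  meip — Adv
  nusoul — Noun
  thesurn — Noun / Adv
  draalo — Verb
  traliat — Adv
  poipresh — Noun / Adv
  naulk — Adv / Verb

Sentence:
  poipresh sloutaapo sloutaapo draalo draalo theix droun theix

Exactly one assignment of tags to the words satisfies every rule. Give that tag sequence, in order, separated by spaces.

Candidates per position — 1:poipresh {Noun,Adv}; 2:sloutaapo {Noun,Adv}; 3:sloutaapo {Noun,Adv}; 4:draalo {Verb}; 5:draalo {Verb}; 6:theix {Prep,Adv}; 7:droun {Prep,Noun}; 8:theix {Prep,Adv}.
If word 6 were Adv, no tagging could satisfy rule 2; so word 6 is Prep.
If word 7 were Noun, no tagging could satisfy rule 2; so word 7 is Prep.
If word 8 were Adv, no tagging could satisfy rule 2; so word 8 is Prep.
If word 1 were Adv, no tagging could satisfy rule 1; so word 1 is Noun.
If word 2 were Adv, no tagging could satisfy rule 1; so word 2 is Noun.
If word 3 were Adv, no tagging could satisfy rule 1; so word 3 is Noun.
That leaves exactly one tagging: Noun Noun Noun Verb Verb Prep Prep Prep.
Verifying each rule — rule 1 holds; rule 2 holds; rule 3 holds; rule 4 holds.

Noun Noun Noun Verb Verb Prep Prep Prep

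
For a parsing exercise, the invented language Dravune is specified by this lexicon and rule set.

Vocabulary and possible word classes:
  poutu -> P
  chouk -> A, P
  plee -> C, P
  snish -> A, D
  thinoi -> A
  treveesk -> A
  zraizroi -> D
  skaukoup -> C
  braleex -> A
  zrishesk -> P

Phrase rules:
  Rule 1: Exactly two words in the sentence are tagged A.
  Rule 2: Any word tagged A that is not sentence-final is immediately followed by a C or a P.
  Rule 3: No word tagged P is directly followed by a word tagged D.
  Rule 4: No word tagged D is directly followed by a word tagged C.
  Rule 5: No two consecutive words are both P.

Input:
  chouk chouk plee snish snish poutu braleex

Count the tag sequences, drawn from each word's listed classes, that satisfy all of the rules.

Candidates per position — 1:chouk {A,P}; 2:chouk {A,P}; 3:plee {C,P}; 4:snish {A,D}; 5:snish {A,D}; 6:poutu {P}; 7:braleex {A}.
There are 32 candidate sequences in total.
The sequences that satisfy every rule: A P C D D P A; P A C D D P A.
Count = 2.

2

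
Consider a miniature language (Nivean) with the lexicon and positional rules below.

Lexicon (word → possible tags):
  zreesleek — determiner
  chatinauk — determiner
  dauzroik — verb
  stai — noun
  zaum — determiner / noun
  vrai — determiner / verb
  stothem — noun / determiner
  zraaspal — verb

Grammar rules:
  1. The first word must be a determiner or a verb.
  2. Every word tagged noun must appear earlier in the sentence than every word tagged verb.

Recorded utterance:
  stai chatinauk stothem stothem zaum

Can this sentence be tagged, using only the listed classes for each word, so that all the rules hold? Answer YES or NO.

NO

Candidates per position — 1:stai {noun}; 2:chatinauk {determiner}; 3:stothem {noun,determiner}; 4:stothem {noun,determiner}; 5:zaum {determiner,noun}.
Rule 1 cannot be satisfied by any choice of tags from the lexicon.
So there is no consistent tagging.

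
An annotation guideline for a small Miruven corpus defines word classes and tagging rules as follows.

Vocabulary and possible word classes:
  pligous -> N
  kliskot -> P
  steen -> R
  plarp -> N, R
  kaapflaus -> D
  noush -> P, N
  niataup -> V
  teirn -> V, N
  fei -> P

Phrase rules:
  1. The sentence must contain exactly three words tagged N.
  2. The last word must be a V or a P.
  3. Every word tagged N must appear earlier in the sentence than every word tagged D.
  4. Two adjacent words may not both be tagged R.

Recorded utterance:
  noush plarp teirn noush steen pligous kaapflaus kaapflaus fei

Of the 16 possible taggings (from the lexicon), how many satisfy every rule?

Candidates per position — 1:noush {P,N}; 2:plarp {N,R}; 3:teirn {V,N}; 4:noush {P,N}; 5:steen {R}; 6:pligous {N}; 7:kaapflaus {D}; 8:kaapflaus {D}; 9:fei {P}.
There are 16 candidate sequences in total.
Checking each against the rules leaves 6 sequences.
Count = 6.

6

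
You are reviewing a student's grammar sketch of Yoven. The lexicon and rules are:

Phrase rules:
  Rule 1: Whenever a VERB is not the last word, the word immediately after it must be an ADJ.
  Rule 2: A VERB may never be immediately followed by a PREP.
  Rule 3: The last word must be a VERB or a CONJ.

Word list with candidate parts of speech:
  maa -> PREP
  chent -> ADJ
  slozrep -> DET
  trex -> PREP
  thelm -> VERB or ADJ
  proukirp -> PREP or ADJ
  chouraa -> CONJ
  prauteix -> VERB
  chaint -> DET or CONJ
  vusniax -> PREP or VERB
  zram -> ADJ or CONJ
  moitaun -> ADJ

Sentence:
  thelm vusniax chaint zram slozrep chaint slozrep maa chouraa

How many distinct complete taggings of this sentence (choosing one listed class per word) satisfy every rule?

8

Candidates per position — 1:thelm {VERB,ADJ}; 2:vusniax {PREP,VERB}; 3:chaint {DET,CONJ}; 4:zram {ADJ,CONJ}; 5:slozrep {DET}; 6:chaint {DET,CONJ}; 7:slozrep {DET}; 8:maa {PREP}; 9:chouraa {CONJ}.
There are 32 candidate sequences in total.
Checking each against the rules leaves 8 sequences.
Count = 8.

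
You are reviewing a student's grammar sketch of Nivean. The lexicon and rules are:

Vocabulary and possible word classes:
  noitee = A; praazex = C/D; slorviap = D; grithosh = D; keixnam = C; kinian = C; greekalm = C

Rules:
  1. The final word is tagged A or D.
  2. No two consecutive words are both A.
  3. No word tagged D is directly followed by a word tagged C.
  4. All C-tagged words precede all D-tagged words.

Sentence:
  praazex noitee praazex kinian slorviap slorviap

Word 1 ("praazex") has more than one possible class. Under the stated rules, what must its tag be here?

C

Candidates per position — 1:praazex {C,D}; 2:noitee {A}; 3:praazex {C,D}; 4:kinian {C}; 5:slorviap {D}; 6:slorviap {D}.
Word 1 cannot be D — rule 4 would then fail for every completion. It is C.
Word 3 cannot be D — rule 3 would then fail for every completion. It is C.
That leaves exactly one tagging: C A C C D D.
Rule-by-rule: rule 1 satisfied; rule 2 satisfied; rule 3 satisfied; rule 4 satisfied.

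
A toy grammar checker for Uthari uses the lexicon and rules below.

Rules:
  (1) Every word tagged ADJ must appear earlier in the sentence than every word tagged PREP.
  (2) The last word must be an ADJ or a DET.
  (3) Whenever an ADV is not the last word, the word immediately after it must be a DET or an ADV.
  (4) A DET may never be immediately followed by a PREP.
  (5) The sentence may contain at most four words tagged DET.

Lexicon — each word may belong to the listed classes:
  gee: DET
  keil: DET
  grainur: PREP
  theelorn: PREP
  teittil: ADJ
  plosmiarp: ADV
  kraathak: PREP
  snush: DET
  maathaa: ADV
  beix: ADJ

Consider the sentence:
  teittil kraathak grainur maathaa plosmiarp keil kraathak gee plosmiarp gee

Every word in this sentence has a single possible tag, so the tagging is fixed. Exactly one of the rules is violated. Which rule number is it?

4

Fixed tagging: ADJ PREP PREP ADV ADV DET PREP DET ADV DET.
Rule check: R1 ok, R2 ok, R3 ok, R4 fails, R5 ok.
Only rule 4 fails.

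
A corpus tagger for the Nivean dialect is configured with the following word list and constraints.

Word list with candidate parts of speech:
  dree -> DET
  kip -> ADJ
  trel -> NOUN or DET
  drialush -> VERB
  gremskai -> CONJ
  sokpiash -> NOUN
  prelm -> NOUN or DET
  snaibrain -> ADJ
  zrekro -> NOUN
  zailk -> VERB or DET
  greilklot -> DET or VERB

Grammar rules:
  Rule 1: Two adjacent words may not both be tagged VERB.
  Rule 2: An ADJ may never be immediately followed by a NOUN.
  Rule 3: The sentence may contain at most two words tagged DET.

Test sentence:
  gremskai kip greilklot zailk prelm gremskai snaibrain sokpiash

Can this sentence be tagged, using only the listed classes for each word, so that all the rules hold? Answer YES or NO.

Candidates per position — 1:gremskai {CONJ}; 2:kip {ADJ}; 3:greilklot {DET,VERB}; 4:zailk {VERB,DET}; 5:prelm {NOUN,DET}; 6:gremskai {CONJ}; 7:snaibrain {ADJ}; 8:sokpiash {NOUN}.
Rule 2 cannot be satisfied by any choice of tags from the lexicon.
So there is no consistent tagging.

NO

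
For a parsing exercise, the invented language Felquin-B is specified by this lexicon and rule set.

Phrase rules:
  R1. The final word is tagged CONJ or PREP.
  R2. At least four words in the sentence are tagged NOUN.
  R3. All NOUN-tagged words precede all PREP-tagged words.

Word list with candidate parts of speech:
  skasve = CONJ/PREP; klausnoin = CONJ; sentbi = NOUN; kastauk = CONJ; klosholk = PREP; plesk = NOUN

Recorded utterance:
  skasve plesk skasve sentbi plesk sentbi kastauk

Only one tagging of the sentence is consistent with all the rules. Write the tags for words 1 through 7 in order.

Candidates per position — 1:skasve {CONJ,PREP}; 2:plesk {NOUN}; 3:skasve {CONJ,PREP}; 4:sentbi {NOUN}; 5:plesk {NOUN}; 6:sentbi {NOUN}; 7:kastauk {CONJ}.
Word 1 cannot be PREP — rule 3 would then fail for every completion. It is CONJ.
Word 3 cannot be PREP — rule 3 would then fail for every completion. It is CONJ.
The unique satisfying tagging is: CONJ NOUN CONJ NOUN NOUN NOUN CONJ.
Rule-by-rule: rule 1 satisfied; rule 2 satisfied; rule 3 satisfied.

CONJ NOUN CONJ NOUN NOUN NOUN CONJ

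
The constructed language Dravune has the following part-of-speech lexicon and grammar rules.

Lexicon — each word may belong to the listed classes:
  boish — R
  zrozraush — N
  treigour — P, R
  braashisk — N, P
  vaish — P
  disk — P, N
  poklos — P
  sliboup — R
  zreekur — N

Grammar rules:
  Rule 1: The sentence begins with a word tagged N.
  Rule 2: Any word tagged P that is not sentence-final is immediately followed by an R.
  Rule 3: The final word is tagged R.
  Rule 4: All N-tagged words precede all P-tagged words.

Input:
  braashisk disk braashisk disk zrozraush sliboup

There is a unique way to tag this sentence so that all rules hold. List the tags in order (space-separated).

Candidates per position — 1:braashisk {N,P}; 2:disk {P,N}; 3:braashisk {N,P}; 4:disk {P,N}; 5:zrozraush {N}; 6:sliboup {R}.
Position 1: tagging it P would leave rule 1 unsatisfiable, so it must be N.
Position 2: tagging it P would leave rule 2 unsatisfiable, so it must be N.
Position 3: tagging it P would leave rule 2 unsatisfiable, so it must be N.
Position 4: tagging it P would leave rule 2 unsatisfiable, so it must be N.
The unique satisfying tagging is: N N N N N R.
Check: rule 1 ✓; rule 2 ✓; rule 3 ✓; rule 4 ✓.

N N N N N R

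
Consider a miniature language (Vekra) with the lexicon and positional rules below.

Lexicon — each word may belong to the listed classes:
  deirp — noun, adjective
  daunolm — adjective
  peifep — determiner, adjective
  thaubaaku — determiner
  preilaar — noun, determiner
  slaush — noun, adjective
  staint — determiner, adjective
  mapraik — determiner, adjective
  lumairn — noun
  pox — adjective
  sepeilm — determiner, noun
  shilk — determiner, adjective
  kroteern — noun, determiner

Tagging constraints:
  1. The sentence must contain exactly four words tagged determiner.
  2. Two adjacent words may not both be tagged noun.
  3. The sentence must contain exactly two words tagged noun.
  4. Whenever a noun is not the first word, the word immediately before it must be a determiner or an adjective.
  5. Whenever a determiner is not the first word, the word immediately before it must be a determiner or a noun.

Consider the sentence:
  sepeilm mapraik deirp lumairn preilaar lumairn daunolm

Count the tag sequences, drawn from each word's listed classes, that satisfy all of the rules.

Candidates per position — 1:sepeilm {determiner,noun}; 2:mapraik {determiner,adjective}; 3:deirp {noun,adjective}; 4:lumairn {noun}; 5:preilaar {noun,determiner}; 6:lumairn {noun}; 7:daunolm {adjective}.
There are 16 candidate sequences in total.
Rule 1 cannot be satisfied by any choice of tags from the lexicon.
So there is no consistent tagging.
Count = 0.

0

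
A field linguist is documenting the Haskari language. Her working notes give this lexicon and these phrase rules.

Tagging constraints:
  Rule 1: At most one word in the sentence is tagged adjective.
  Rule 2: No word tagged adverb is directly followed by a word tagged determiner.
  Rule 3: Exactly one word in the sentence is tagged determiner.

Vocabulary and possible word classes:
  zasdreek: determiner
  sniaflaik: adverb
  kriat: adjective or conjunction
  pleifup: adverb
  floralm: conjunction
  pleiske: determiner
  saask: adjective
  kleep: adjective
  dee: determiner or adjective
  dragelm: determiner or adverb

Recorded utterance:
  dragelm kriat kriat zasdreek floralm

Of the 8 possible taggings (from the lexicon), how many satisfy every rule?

Candidates per position — 1:dragelm {determiner,adverb}; 2:kriat {adjective,conjunction}; 3:kriat {adjective,conjunction}; 4:zasdreek {determiner}; 5:floralm {conjunction}.
There are 8 candidate sequences in total.
The sequences that satisfy every rule: adverb adjective conjunction determiner conjunction; adverb conjunction adjective determiner conjunction; adverb conjunction conjunction determiner conjunction.
Count = 3.

3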